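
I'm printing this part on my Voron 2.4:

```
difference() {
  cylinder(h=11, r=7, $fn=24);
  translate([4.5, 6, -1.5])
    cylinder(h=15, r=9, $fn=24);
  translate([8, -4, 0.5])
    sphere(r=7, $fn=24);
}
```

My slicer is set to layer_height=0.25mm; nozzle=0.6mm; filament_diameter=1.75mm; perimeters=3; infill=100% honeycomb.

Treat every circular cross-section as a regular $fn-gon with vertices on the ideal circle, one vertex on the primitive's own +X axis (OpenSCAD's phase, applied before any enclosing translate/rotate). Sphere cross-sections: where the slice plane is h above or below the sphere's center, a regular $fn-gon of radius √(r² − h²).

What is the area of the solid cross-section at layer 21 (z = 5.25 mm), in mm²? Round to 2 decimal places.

At z = 5.25 mm: the r=7 cylinder gives a regular 24-gon of circumradius 7 (constant along its height) (area = (24/2)·7.000²·sin(360°/24) = 152.19 mm²); the r=9 cylinder at (4.5, 6) gives a regular 24-gon of circumradius 9 (constant along its height) (area = (24/2)·9.000²·sin(360°/24) = 251.57 mm²); the r=7 sphere at (8, -4) slices to a regular 24-gon of circumradius 5.142 (√(r²−h²) with h=4.75 from center) (area = (24/2)·5.142²·sin(360°/24) = 82.11 mm²); Taking the first minus the rest: starting from the r=7 cylinder (152.19 mm²), the r=9 cylinder at (4.5, 6) partially overlaps it — only the 82.43 mm² overlap (of its 251.57 mm²) is removed, clipping the outline; the r=7 sphere at (8, -4) partially overlaps it — only the 6.96 mm² overlap (of its 82.11 mm²) is removed, clipping the outline — area = 62.80 mm². Overall, the cross-section is a single solid region. Net area = 62.80 mm².

62.80 mm²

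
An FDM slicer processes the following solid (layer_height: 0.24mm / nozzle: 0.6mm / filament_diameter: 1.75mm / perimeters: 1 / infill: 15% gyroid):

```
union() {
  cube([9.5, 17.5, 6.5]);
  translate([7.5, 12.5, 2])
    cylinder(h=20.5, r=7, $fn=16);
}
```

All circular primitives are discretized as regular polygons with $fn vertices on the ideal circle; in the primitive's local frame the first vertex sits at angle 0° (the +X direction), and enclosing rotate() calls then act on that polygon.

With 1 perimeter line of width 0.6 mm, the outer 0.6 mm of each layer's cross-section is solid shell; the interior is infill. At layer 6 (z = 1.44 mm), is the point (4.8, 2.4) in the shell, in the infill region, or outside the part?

At z = 1.44 mm: the cube (footprint 9.5×17.5) is included at this height; the cylinder at (7.5, 12.5) is absent (z outside [2, 22.5]); Merging all regions: only the 9.5×17.5 cube is present, so the union is just that shape — 1 connected region. Overall, the cross-section is a single solid region. The nearest boundary edge runs (0.00, 0.00)→(9.50, 0.00); distance from the point to it = 2.40 mm. The point is inside the cross-section and 2.40 mm from the nearest boundary — more than the 0.6 mm shell width (1 × 0.6), so it's in the infill interior.

infill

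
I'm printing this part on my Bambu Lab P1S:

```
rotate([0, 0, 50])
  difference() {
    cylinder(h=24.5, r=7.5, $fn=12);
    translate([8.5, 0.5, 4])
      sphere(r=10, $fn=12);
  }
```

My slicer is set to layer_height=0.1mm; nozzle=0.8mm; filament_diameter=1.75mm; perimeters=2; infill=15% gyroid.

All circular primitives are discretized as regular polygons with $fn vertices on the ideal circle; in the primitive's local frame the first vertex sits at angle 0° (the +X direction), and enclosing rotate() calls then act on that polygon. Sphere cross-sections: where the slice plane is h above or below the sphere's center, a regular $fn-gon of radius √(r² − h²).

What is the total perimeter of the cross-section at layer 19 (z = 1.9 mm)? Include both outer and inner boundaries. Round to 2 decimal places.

At z = 1.9 mm: the r=7.5 cylinder gives a regular 12-gon of circumradius 7.5 (constant along its height) (perimeter = 2·12·7.500·sin(180°/12) = 46.59 mm); the sphere at (8.5, 0.5): section is a regular 12-gon, circumradius = √(r²−h²) = √(10²−2.1²) = 9.777 (perimeter = 2·12·9.777·sin(180°/12) = 60.73 mm); Subtracting the remaining from the first: starting from the r=7.5 cylinder, the r=10 sphere at (8.5, 0.5) partially overlaps it — only the 84.75 mm² overlap (of its 286.77 mm²) is removed, clipping the outline — boundary = 43.54 mm; (rotated 50° about Z; rotation is an isometry so areas/perimeters/island counts are preserved). Overall, the cross-section is a single solid region. Total boundary length (outer) = 43.54 mm.

43.54 mm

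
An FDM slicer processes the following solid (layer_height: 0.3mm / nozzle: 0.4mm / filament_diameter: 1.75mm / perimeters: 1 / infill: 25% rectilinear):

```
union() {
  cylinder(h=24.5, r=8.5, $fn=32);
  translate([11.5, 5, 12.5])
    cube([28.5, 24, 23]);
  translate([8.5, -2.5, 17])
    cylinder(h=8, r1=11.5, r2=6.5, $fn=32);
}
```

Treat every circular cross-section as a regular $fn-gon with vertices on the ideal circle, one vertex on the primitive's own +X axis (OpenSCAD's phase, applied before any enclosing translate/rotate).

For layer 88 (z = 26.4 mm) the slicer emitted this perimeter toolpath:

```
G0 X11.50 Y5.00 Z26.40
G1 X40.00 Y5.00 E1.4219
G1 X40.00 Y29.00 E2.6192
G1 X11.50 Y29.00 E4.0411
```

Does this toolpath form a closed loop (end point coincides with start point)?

no

Start point (G0): (11.50, 5.00). End point (last G1): the path does not return to the start — open.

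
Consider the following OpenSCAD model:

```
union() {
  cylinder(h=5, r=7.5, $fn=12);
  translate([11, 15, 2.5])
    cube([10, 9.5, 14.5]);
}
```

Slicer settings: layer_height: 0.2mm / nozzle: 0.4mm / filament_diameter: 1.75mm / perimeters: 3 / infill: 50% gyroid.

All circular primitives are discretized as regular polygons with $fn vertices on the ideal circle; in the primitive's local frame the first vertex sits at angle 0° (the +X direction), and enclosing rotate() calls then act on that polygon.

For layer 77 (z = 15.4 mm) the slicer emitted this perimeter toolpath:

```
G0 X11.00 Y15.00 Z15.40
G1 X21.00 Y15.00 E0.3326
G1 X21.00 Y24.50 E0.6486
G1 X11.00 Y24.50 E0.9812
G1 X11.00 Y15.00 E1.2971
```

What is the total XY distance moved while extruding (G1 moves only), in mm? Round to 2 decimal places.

39.00 mm

Sum the Euclidean lengths of each G1 segment: total = 39.00 mm.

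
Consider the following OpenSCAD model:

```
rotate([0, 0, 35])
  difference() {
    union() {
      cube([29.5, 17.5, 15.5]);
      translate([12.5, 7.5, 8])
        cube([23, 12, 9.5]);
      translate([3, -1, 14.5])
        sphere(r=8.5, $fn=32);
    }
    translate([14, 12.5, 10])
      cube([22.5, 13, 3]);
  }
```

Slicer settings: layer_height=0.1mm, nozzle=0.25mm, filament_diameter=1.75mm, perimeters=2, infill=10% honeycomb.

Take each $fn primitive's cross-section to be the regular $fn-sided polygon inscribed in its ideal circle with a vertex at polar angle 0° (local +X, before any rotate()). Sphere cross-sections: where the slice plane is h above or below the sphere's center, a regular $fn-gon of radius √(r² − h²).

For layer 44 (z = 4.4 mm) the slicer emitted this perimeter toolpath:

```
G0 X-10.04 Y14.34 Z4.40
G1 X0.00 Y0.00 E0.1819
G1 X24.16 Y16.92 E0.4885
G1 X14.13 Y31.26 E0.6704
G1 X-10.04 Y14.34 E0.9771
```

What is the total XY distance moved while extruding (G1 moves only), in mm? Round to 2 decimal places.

Sum the Euclidean lengths of each G1 segment: total = 94.00 mm.

94.00 mm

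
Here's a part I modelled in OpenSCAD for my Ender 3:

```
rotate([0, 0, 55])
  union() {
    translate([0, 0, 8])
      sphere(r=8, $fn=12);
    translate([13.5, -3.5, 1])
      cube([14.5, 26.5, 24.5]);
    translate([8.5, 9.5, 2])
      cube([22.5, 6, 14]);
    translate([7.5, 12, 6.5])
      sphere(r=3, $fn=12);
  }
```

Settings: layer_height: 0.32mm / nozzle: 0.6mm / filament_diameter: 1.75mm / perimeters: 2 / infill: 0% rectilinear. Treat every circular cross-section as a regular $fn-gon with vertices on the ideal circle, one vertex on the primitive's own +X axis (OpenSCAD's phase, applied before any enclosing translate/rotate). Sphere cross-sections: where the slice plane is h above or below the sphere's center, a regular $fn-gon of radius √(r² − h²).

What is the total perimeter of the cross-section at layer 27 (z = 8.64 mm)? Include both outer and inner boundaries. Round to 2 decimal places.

152.47 mm

At z = 8.64 mm: the sphere: section is a regular 12-gon, circumradius = √(r²−h²) = √(8²−0.64²) = 7.974 (perimeter = 2·12·7.974·sin(180°/12) = 49.53 mm); the 14.5×26.5 cube at (13.5, -3.5) contributes its full rectangle (perimeter 82.00 mm); the cube at (8.5, 9.5) (footprint 22.5×6) is included at this height (perimeter 57.00 mm); the sphere at (7.5, 12): section is a regular 12-gon, circumradius = √(r²−h²) = √(3²−2.14²) = 2.102 (perimeter = 2·12·2.102·sin(180°/12) = 13.06 mm); Taking the union: the regions partially overlap (shared area 89.69 mm²), so the edge portions inside another operand are dropped and the merged outline is re-measured after clipping — boundary = 152.47 mm; (whole slice rotated 55° about Z — lengths, areas and connectivity unchanged). Overall, the cross-section has 2 separate islands. Total boundary length (outer) = 152.47 mm.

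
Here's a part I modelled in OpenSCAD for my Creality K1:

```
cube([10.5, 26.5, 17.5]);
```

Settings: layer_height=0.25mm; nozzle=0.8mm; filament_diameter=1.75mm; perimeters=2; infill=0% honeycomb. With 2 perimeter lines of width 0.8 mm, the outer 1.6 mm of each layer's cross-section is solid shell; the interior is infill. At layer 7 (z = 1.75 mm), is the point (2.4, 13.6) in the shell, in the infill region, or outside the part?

infill

At z = 1.75 mm: the 10.5×26.5 cube contributes its full rectangle. Overall, the cross-section is a single solid region. The nearest boundary edge runs (0.00, 26.50)→(0.00, 0.00); distance from the point to it = 2.40 mm. The point is inside the cross-section and 2.40 mm from the nearest boundary — more than the 1.6 mm shell width (2 × 0.8), so it's in the infill interior.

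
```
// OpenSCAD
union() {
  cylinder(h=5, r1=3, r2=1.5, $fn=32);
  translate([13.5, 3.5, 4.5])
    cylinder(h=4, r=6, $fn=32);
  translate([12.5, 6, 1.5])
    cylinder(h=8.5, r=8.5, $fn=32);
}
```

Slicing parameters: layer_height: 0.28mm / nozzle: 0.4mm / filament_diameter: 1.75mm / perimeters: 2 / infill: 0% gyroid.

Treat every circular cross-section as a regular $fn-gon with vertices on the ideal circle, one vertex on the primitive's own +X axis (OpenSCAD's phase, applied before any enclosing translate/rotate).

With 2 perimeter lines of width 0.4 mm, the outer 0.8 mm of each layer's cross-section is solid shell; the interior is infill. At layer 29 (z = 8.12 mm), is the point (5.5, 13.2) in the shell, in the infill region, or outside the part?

outside

At z = 8.12 mm: the cone does not reach this height (z outside [0, 5]); the r=6 cylinder at (13.5, 3.5) gives a regular 32-gon of circumradius 6 (constant along its height); the cylinder at (12.5, 6): section is a regular 32-gon, circumradius r=8.5; Merging all regions: the regions partially overlap (shared area 111.63 mm²), so overlapping operands fuse into one piece — 1 connected region. Overall, the cross-section is a single solid region. The nearest boundary edge runs (5.43, 10.72)→(6.49, 12.01); distance from the point to it = 1.55 mm. The point is not inside any of the regions above, so it lies outside the cross-section (1.55 mm from the nearest boundary).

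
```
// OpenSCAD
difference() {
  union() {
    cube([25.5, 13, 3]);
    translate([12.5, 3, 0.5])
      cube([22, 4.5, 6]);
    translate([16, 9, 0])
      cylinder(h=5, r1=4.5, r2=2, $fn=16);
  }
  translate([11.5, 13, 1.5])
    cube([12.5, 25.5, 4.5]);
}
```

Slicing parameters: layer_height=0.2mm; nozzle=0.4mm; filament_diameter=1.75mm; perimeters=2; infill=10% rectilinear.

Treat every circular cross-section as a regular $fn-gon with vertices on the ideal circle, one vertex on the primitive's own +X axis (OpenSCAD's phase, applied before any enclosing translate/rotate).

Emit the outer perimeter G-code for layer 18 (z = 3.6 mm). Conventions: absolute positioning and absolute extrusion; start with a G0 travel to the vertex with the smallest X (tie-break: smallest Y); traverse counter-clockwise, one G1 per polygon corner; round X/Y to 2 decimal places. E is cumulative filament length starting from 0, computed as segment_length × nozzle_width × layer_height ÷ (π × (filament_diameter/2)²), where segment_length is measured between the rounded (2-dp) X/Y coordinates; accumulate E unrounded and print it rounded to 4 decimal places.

At z = 3.6 mm: the cube is absent (z outside [0, 3]); the cube at (12.5, 3) (footprint 22×4.5) is included at this height; the cone at (16, 9) (r1=4.5→r2=2) has section circumradius 2.700 here — a regular 16-gon; Merging all regions: the regions partially overlap (shared area 3.61 mm²), so overlapping operands fuse into one piece — 1 connected region; the cube at (11.5, 13) is present — its section is the full 12.5×25.5 rectangle; Subtracting the remaining from the first: starting from that combined region, the 12.5×25.5 cube at (11.5, 13) misses the remaining region (no effect) — 1 connected region. The outline is a single polygon with 17 vertices. Extrusion per mm of travel: 0.4 × 0.2 / (π × 0.875²) = 0.033260. Accumulating E over each segment gives final E = 2.0052.

G0 X12.50 Y3.00 Z3.60
G1 X34.50 Y3.00 E0.7317
G1 X34.50 Y7.50 E0.8814
G1 X18.18 Y7.50 E1.4242
G1 X18.49 Y7.97 E1.4429
G1 X18.70 Y9.00 E1.4779
G1 X18.49 Y10.03 E1.5129
G1 X17.91 Y10.91 E1.5479
G1 X17.03 Y11.49 E1.5830
G1 X16.00 Y11.70 E1.6179
G1 X14.97 Y11.49 E1.6529
G1 X14.09 Y10.91 E1.6879
G1 X13.51 Y10.03 E1.7230
G1 X13.30 Y9.00 E1.7580
G1 X13.51 Y7.97 E1.7929
G1 X13.82 Y7.50 E1.8116
G1 X12.50 Y7.50 E1.8555
G1 X12.50 Y3.00 E2.0052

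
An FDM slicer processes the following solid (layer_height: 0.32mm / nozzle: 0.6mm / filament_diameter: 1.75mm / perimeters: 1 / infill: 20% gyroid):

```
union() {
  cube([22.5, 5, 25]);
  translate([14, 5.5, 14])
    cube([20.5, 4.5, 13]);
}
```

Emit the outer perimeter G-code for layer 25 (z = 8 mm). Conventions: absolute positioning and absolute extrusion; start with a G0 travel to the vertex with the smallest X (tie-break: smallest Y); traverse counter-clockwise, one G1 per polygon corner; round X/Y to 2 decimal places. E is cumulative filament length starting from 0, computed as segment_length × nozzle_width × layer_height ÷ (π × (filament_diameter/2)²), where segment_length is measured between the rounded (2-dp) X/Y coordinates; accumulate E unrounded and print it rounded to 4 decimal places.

At z = 8 mm: the cube (footprint 22.5×5) is included at this height; the cube at (14, 5.5) is not intersected at this z (z outside [14, 27]); Merging all regions: only the 22.5×5 cube is present, so the union is just that shape — 1 connected region. The outline is a single polygon with 4 vertices. Extrusion per mm of travel: 0.6 × 0.32 / (π × 0.875²) = 0.079824. Accumulating E over each segment gives final E = 4.3903.

G0 X0.00 Y0.00 Z8.00
G1 X22.50 Y0.00 E1.7960
G1 X22.50 Y5.00 E2.1952
G1 X0.00 Y5.00 E3.9912
G1 X0.00 Y0.00 E4.3903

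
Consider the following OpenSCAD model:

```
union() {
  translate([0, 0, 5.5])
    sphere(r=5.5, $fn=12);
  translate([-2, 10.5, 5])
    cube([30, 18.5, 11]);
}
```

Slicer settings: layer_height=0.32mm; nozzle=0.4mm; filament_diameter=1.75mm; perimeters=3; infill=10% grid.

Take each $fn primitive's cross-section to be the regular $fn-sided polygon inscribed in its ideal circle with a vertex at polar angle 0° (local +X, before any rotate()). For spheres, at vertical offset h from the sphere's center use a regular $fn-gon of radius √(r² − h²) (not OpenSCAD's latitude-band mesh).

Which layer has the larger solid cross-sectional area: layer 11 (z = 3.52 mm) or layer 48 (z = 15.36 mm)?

Layer 11 (z = 3.52): the r=5.5 sphere slices to a regular 12-gon of circumradius 5.131 (√(r²−h²) with h=1.98 from center) (area = (12/2)·5.131²·sin(360°/12) = 78.99 mm²); the cube at (-2, 10.5) is absent (z outside [5, 16]); Combining (union): only the r=5.5 sphere is present, so the union is just that shape — area = 78.99 mm². So its area = 78.99 mm². Layer 48 (z = 15.36): the sphere is not intersected at this z (|z−center|=9.860 > r=5.5); the 30×18.5 cube at (-2, 10.5) contributes its full rectangle (area 555.00 mm²); Merging all regions: only the 30×18.5 cube at (-2, 10.5) is present, so the union is just that shape — area = 555.00 mm². So its area = 555.00 mm². Layer 48 is larger (555.00 vs 78.99 mm²).

layer 48 (z = 15.36 mm)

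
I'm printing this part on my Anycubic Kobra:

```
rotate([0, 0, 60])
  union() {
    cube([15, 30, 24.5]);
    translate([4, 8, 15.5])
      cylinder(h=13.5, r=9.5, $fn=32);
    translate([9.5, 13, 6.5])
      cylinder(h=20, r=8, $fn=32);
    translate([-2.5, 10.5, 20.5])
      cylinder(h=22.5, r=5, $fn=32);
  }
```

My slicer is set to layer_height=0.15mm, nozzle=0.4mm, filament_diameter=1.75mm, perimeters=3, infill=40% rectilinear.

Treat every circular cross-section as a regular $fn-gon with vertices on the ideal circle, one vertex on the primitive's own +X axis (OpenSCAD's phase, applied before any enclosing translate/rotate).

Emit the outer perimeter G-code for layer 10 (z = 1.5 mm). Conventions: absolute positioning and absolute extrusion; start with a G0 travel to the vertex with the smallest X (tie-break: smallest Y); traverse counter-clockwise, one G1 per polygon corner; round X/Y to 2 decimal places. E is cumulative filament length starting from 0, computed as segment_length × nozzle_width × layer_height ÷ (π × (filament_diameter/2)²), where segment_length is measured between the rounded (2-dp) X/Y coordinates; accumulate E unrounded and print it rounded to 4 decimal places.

G0 X-25.98 Y15.00 Z1.50
G1 X0.00 Y0.00 E0.7483
G1 X7.50 Y12.99 E1.1225
G1 X-18.48 Y27.99 E1.8708
G1 X-25.98 Y15.00 E2.2450

At z = 1.5 mm: the cube (footprint 15×30) is included at this height; the cylinder at (4, 8) is absent (z outside [15.5, 29]); the cylinder at (9.5, 13) is absent (z outside [6.5, 26.5]); the cylinder at (-2.5, 10.5) is absent (z outside [20.5, 43]); Combining (union): only the 15×30 cube is present, so the union is just that shape — 1 connected region; (rotated 60° about Z; rotation is an isometry so areas/perimeters/island counts are preserved). The outline is a single polygon with 4 vertices. Extrusion per mm of travel: 0.4 × 0.15 / (π × 0.875²) = 0.024945. Accumulating E over each segment gives final E = 2.2450.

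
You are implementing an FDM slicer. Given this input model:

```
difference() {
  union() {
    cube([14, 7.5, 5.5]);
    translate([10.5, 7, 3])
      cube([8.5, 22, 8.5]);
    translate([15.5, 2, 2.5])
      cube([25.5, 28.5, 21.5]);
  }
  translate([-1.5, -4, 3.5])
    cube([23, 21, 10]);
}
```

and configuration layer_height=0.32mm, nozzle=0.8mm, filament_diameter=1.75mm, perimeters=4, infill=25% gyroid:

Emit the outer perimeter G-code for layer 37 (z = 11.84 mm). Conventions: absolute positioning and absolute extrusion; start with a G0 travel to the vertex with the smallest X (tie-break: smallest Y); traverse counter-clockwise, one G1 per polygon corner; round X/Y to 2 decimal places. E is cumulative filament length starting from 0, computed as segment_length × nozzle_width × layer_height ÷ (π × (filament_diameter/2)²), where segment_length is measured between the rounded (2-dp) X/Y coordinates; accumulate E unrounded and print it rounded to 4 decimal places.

At z = 11.84 mm: the cube does not reach this height (z outside [0, 5.5]); the cube at (10.5, 7) does not reach this height (z outside [3, 11.5]); the cube at (15.5, 2) is present — its section is the full 25.5×28.5 rectangle; Combining (union): only the 25.5×28.5 cube at (15.5, 2) is present, so the union is just that shape — 1 connected region; the cube at (-1.5, -4) (footprint 23×21) is included at this height; Taking the first minus the rest: starting from the result so far, the 23×21 cube at (-1.5, -4) partially overlaps it — only the 90.00 mm² overlap (of its 483.00 mm²) is removed, clipping the outline — 1 connected region. The outline is a single polygon with 6 vertices. Extrusion per mm of travel: 0.8 × 0.32 / (π × 0.875²) = 0.106432. Accumulating E over each segment gives final E = 11.4947.

G0 X15.50 Y17.00 Z11.84
G1 X21.50 Y17.00 E0.6386
G1 X21.50 Y2.00 E2.2351
G1 X41.00 Y2.00 E4.3105
G1 X41.00 Y30.50 E7.3438
G1 X15.50 Y30.50 E10.0579
G1 X15.50 Y17.00 E11.4947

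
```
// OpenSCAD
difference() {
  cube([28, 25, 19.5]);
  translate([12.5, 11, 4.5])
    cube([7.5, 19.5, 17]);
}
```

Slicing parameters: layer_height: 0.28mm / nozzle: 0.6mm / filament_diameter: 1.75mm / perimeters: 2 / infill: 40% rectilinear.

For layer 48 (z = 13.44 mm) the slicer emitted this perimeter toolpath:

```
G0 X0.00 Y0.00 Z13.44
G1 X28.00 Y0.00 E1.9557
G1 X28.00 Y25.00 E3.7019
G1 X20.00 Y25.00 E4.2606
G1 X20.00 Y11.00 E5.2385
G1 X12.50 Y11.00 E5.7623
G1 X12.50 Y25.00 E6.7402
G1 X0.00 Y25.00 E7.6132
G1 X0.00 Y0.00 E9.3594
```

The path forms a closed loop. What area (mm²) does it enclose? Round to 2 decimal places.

595.00 mm²

Apply the shoelace formula to the sequence of (X, Y) vertices; enclosed area = 595.00 mm².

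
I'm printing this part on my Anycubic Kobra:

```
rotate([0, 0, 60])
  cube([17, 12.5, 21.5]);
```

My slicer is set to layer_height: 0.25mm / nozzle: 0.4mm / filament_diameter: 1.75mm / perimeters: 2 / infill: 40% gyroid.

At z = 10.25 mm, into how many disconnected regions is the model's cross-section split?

At z = 10.25 mm: the cube is present — its section is the full 17×12.5 rectangle; (whole slice rotated 60° about Z — lengths, areas and connectivity unchanged). The result has 1 disconnected region.

1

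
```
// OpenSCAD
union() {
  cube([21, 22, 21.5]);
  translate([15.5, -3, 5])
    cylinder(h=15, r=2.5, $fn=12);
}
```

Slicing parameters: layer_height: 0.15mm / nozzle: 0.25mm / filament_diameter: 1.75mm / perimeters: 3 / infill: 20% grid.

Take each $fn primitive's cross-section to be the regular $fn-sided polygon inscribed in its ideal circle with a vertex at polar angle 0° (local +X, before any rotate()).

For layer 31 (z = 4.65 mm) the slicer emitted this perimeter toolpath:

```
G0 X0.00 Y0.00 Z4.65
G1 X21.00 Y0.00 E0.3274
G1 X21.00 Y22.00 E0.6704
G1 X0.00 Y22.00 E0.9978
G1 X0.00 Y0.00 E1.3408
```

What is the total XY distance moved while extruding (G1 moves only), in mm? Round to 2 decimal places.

86.00 mm

Sum the Euclidean lengths of each G1 segment: total = 86.00 mm.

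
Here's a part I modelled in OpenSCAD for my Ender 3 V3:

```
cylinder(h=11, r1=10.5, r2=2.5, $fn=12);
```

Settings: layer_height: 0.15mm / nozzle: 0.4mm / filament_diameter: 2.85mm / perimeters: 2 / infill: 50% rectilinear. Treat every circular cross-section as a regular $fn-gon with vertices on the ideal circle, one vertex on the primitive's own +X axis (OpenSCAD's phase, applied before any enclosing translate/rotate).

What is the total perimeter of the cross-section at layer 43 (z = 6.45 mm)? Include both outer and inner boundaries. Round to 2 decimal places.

At z = 6.45 mm: the cone (r1=10.5→r2=2.5) has section circumradius 5.809 here — a regular 12-gon (perimeter = 2·12·5.809·sin(180°/12) = 36.08 mm). Overall, the cross-section is a single solid region. Total boundary length (outer) = 36.08 mm.

36.08 mm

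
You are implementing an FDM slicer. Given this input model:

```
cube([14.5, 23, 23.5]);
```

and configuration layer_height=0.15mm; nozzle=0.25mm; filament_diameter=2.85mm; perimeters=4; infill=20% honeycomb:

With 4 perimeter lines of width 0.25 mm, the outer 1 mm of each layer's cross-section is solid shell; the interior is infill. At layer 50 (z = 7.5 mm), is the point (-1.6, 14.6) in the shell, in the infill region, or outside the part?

outside

At z = 7.5 mm: the cube is present — its section is the full 14.5×23 rectangle. Overall, the cross-section is a single solid region. The nearest boundary edge runs (0.00, 23.00)→(0.00, 0.00); distance from the point to it = 1.60 mm. The point is not inside any of the regions above, so it lies outside the cross-section (1.60 mm from the nearest boundary).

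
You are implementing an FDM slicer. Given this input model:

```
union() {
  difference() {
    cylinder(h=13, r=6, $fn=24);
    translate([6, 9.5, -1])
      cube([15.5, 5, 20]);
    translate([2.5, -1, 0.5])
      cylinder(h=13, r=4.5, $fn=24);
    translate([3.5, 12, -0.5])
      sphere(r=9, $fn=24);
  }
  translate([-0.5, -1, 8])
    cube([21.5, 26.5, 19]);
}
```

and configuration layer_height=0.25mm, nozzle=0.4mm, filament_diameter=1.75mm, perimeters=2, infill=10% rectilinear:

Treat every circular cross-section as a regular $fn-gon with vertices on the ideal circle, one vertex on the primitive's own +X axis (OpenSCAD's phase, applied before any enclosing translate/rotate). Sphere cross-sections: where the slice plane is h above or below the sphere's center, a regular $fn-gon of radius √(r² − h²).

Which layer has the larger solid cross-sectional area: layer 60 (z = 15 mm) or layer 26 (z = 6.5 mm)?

layer 60 (z = 15 mm)

Layer 60 (z = 15): the cylinder does not reach this height (z outside [0, 13]); the 15.5×5 cube at (6, 9.5) contributes its full rectangle (area 77.50 mm²); the cylinder at (2.5, -1) is not intersected at this z (z outside [0.5, 13.5]); the sphere at (3.5, 12) is absent (|z−center|=15.500 > r=9); Taking the first minus the rest: the first operand is absent here, so nothing remains; the cube at (-0.5, -1) is present — its section is the full 21.5×26.5 rectangle (area 569.75 mm²); Merging all regions: only the 21.5×26.5 cube at (-0.5, -1) is present, so the union is just that shape — area = 569.75 mm². So its area = 569.75 mm². Layer 26 (z = 6.5): the cylinder: section is a regular 24-gon, circumradius r=6 (area = (24/2)·6.000²·sin(360°/24) = 111.81 mm²); the cube at (6, 9.5) (footprint 15.5×5) is included at this height (area 77.50 mm²); the cylinder at (2.5, -1): section is a regular 24-gon, circumradius r=4.5 (area = (24/2)·4.500²·sin(360°/24) = 62.89 mm²); the sphere at (3.5, 12): section is a regular 24-gon, circumradius = √(r²−h²) = √(9²−7²) = 5.657 (area = (24/2)·5.657²·sin(360°/24) = 99.39 mm²); Subtracting the remaining from the first: starting from the r=6 cylinder (111.81 mm²), the 15.5×5 cube at (6, 9.5) misses the remaining region (no effect); the r=4.5 cylinder at (2.5, -1) partially overlaps it — only the 54.98 mm² overlap (of its 62.89 mm²) is removed, clipping the outline; the r=9 sphere at (3.5, 12) misses the remaining region (no effect) — area = 56.83 mm²; the cube at (-0.5, -1) is absent (z outside [8, 27]); Taking the union: only the result so far is present, so the union is just that shape — area = 56.83 mm². So its area = 56.83 mm². Layer 60 is larger (569.75 vs 56.83 mm²).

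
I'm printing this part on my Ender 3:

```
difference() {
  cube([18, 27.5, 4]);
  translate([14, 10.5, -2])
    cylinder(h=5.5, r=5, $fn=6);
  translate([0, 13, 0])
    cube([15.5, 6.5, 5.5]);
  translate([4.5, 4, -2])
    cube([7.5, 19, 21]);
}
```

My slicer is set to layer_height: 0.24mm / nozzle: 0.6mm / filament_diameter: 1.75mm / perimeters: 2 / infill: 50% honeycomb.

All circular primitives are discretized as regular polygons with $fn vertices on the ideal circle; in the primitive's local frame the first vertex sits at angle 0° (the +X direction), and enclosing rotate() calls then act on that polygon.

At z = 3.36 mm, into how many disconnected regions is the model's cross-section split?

At z = 3.36 mm: the 18×27.5 cube contributes its full rectangle; the r=5 cylinder at (14, 10.5) contributes a regular 6-gon of circumradius 5; the cube at (0, 13) (footprint 15.5×6.5) is included at this height; the cube at (4.5, 4) is present — its section is the full 7.5×19 rectangle; Subtracting the remaining from the first: starting from the 18×27.5 cube, the r=5 cylinder at (14, 10.5) partially overlaps it — only the 63.22 mm² overlap (of its 64.95 mm²) is removed, clipping the outline; the 15.5×6.5 cube at (0, 13) partially overlaps it — only the 92.46 mm² overlap (of its 100.75 mm²) is removed, clipping the outline; the 7.5×19 cube at (4.5, 4) partially overlaps it — only the 80.48 mm² overlap (of its 142.50 mm²) is removed, clipping the outline — 2 connected regions. The result has 2 disconnected regions.

2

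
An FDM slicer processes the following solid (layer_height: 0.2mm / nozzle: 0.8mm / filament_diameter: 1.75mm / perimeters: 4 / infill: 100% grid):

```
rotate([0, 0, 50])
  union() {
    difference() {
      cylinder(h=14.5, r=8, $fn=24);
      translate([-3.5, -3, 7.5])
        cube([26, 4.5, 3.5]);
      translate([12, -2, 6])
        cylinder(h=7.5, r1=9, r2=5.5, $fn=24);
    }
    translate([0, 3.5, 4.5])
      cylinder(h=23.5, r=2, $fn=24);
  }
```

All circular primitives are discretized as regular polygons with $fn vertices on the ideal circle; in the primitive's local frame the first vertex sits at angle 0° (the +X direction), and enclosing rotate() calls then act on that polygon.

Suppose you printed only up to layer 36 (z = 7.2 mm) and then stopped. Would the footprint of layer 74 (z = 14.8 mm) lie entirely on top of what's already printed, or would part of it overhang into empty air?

entirely on top

Compare the two slices. At z = 7.2: the r=8 cylinder gives a regular 24-gon of circumradius 8 (constant along its height) (area = (24/2)·8.000²·sin(360°/24) = 198.77 mm²); the cube at (-3.5, -3) does not reach this height (z outside [7.5, 11]); the cone at (12, -2) (r1=9→r2=5.5) has section circumradius 8.440 here — a regular 24-gon (area = (24/2)·8.440²·sin(360°/24) = 221.24 mm²); After the difference (first − rest): starting from the r=8 cylinder (198.77 mm²), the cone at (12, -2) partially overlaps it — only the 31.31 mm² overlap (of its 221.24 mm²) is removed, clipping the outline — area = 167.46 mm²; the cylinder at (0, 3.5): section is a regular 24-gon, circumradius r=2 (area = (24/2)·2.000²·sin(360°/24) = 12.42 mm²); Merging all regions: the r=2 cylinder at (0, 3.5) lies entirely inside the result so far, so the union is just the result so far — area = 167.46 mm²; (rotated 50° about Z; rotation is an isometry so areas/perimeters/island counts are preserved). At z = 14.8: the cylinder is absent (z outside [0, 14.5]); the cube at (-3.5, -3) is absent (z outside [7.5, 11]); the cone at (12, -2) is not intersected at this z (z outside [6, 13.5]); After the difference (first − rest): the first operand is absent here, so nothing remains; the cylinder at (0, 3.5): section is a regular 24-gon, circumradius r=2 (area = (24/2)·2.000²·sin(360°/24) = 12.42 mm²); Merging all regions: only the r=2 cylinder at (0, 3.5) is present, so the union is just that shape — area = 12.42 mm²; (rotated 50° about Z; rotation is an isometry so areas/perimeters/island counts are preserved). Checking containment: the cross-section at z = 14.8 is a subset of the cross-section at z = 7.2.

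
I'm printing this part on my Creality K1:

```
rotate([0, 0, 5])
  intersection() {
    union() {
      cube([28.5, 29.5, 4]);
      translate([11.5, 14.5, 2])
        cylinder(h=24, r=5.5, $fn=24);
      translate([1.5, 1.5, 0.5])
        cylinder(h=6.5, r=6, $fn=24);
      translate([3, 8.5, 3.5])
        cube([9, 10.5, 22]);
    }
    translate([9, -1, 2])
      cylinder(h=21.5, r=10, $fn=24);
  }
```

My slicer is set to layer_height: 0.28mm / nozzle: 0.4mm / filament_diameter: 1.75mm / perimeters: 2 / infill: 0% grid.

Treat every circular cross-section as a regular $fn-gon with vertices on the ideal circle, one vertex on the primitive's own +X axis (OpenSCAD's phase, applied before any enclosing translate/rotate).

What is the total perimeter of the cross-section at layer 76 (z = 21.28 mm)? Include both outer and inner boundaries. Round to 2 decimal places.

12.00 mm

At z = 21.28 mm: the cube is not intersected at this z (z outside [0, 4]); the cylinder at (11.5, 14.5): section is a regular 24-gon, circumradius r=5.5 (perimeter = 2·24·5.500·sin(180°/24) = 34.46 mm); the cylinder at (1.5, 1.5) does not reach this height (z outside [0.5, 7]); the cube at (3, 8.5) (footprint 9×10.5) is included at this height (perimeter 39.00 mm); Combining (union): the regions partially overlap (shared area 49.91 mm²), so the edge portions inside another operand are dropped and the merged outline is re-measured after clipping — boundary = 45.50 mm; the r=10 cylinder at (9, -1) gives a regular 24-gon of circumradius 10 (constant along its height) (perimeter = 2·24·10.000·sin(180°/24) = 62.65 mm); Keeping only the common overlap: the r=10 cylinder at (9, -1) partially overlaps that combined region; clipping to the common part keeps 1.77 mm² — boundary = 12.00 mm; (whole slice rotated 5° about Z — lengths, areas and connectivity unchanged). Overall, the cross-section is a single solid region. Total boundary length (outer) = 12.00 mm.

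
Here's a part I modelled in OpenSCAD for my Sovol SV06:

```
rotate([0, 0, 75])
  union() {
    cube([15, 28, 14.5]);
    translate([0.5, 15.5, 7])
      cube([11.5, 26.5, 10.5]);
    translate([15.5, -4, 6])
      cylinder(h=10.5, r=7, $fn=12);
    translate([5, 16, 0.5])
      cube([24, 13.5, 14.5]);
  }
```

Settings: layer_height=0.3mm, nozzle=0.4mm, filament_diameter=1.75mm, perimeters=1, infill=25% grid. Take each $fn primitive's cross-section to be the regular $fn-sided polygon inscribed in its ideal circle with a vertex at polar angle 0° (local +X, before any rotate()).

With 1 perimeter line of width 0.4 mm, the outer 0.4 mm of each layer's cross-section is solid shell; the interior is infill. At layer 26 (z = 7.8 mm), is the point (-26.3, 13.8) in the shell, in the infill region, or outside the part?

infill

At z = 7.8 mm: the 15×28 cube contributes its full rectangle; the cube at (0.5, 15.5) (footprint 11.5×26.5) is included at this height; the r=7 cylinder at (15.5, -4) gives a regular 12-gon of circumradius 7 (constant along its height); the cube at (5, 16) (footprint 24×13.5) is included at this height; Merging all regions: the regions partially overlap (shared area 283.77 mm²), so overlapping operands fuse into one piece — 1 connected region; (whole slice rotated 75° about Z — lengths, areas and connectivity unchanged). Overall, the cross-section is a single solid region. Undo the 75° rotation: the query point maps to (6.523, 28.976) in the un-rotated model frame. The nearest boundary edge runs (12.00, 42.00)→(12.00, 29.50); distance from the point to it = 5.50 mm. The point is inside the cross-section and 5.50 mm from the nearest boundary — more than the 0.4 mm shell width (1 × 0.4), so it's in the infill interior.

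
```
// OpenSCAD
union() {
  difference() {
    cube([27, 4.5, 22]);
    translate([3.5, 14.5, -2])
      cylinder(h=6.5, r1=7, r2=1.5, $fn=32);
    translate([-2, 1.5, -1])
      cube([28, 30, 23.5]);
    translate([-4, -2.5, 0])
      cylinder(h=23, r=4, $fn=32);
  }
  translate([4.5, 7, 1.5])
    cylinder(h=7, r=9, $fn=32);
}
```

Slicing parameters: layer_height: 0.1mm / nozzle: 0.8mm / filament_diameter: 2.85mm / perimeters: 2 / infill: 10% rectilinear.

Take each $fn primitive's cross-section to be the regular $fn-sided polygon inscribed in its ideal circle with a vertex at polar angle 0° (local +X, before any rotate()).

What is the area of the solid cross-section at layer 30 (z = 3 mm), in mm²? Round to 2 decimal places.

279.98 mm²

At z = 3 mm: the 27×4.5 cube contributes its full rectangle (area 121.50 mm²); the cone at (3.5, 14.5) contributes a regular 32-gon of circumradius 2.769 (interpolated between r1=7 and r2=1.5 at t=0.769) (area = (32/2)·2.769²·sin(360°/32) = 23.94 mm²); the cube at (-2, 1.5) is present — its section is the full 28×30 rectangle (area 840.00 mm²); the cylinder at (-4, -2.5): section is a regular 32-gon, circumradius r=4 (area = (32/2)·4.000²·sin(360°/32) = 49.94 mm²); After the difference (first − rest): starting from the 27×4.5 cube (121.50 mm²), the cone at (3.5, 14.5) misses the remaining region (no effect); the 28×30 cube at (-2, 1.5) partially overlaps it — only the 78.00 mm² overlap (of its 840.00 mm²) is removed, clipping the outline; the r=4 cylinder at (-4, -2.5) misses the remaining region (no effect) — area = 43.50 mm²; the r=9 cylinder at (4.5, 7) gives a regular 32-gon of circumradius 9 (constant along its height) (area = (32/2)·9.000²·sin(360°/32) = 252.84 mm²); Merging all regions: the regions partially overlap — summed areas 296.34 mm² minus the doubly-counted overlap 16.36 mm² gives 279.98 mm² — area = 279.98 mm². Overall, the cross-section is a single solid region. Net area = 279.98 mm².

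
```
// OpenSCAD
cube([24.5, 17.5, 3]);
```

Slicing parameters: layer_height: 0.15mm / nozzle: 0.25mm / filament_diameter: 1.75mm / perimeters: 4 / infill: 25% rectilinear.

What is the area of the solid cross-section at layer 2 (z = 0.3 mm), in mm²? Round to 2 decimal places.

428.75 mm²

At z = 0.3 mm: the cube is present — its section is the full 24.5×17.5 rectangle (area 428.75 mm²). Overall, the cross-section is a single solid region. Net area = 428.75 mm².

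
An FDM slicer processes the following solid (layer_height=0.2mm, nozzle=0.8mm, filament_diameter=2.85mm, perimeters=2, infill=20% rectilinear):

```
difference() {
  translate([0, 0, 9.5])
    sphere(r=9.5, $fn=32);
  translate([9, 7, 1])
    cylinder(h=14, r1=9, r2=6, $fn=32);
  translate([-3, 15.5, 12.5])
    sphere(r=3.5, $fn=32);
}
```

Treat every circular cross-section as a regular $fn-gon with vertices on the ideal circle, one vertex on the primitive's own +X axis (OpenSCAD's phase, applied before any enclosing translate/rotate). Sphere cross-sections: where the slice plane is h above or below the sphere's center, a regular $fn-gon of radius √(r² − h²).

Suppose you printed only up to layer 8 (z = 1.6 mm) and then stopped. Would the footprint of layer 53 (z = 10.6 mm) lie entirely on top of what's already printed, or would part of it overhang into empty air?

part overhangs

Compare the two slices. At z = 1.6: the sphere: section is a regular 32-gon, circumradius = √(r²−h²) = √(9.5²−7.9²) = 5.276 (area = (32/2)·5.276²·sin(360°/32) = 86.90 mm²); the cone at (9, 7) (r1=9→r2=6) has section circumradius 8.871 here — a regular 32-gon (area = (32/2)·8.871²·sin(360°/32) = 245.66 mm²); the sphere at (-3, 15.5) is absent (|z−center|=10.900 > r=3.5); Taking the first minus the rest: starting from the r=9.5 sphere (86.90 mm²), the cone at (9, 7) partially overlaps it — only the 14.60 mm² overlap (of its 245.66 mm²) is removed, clipping the outline — area = 72.30 mm². At z = 10.6: the sphere: section is a regular 32-gon, circumradius = √(r²−h²) = √(9.5²−1.1²) = 9.436 (area = (32/2)·9.436²·sin(360°/32) = 277.93 mm²); the cone at (9, 7): at t=0.686 of its height the radius interpolates to r₁+(r₂−r₁)t = 6.943, giving a regular 32-gon of that circumradius (area = (32/2)·6.943²·sin(360°/32) = 150.46 mm²); the sphere at (-3, 15.5): section is a regular 32-gon, circumradius = √(r²−h²) = √(3.5²−1.9²) = 2.939 (area = (32/2)·2.939²·sin(360°/32) = 26.97 mm²); After the difference (first − rest): starting from the r=9.5 sphere (277.93 mm²), the cone at (9, 7) partially overlaps it — only the 38.98 mm² overlap (of its 150.46 mm²) is removed, clipping the outline; the r=3.5 sphere at (-3, 15.5) misses the remaining region (no effect) — area = 238.95 mm². Checking containment: at z = 10.6 the cross-section extends beyond the z = 1.6 cross-section by about 166.65 mm².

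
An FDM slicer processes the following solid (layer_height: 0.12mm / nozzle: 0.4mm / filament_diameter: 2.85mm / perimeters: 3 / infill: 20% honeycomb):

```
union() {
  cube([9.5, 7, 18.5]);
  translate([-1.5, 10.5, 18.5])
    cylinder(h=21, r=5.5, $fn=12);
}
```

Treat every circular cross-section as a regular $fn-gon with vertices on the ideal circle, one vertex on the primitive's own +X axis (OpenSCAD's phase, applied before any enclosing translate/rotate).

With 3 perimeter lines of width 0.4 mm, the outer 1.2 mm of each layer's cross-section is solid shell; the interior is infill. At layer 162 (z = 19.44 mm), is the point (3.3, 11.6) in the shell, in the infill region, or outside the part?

At z = 19.44 mm: the cube is not intersected at this z (z outside [0, 18.5]); the r=5.5 cylinder at (-1.5, 10.5) gives a regular 12-gon of circumradius 5.5 (constant along its height); Taking the union: only the r=5.5 cylinder at (-1.5, 10.5) is present, so the union is just that shape — 1 connected region. Overall, the cross-section is a single solid region. The nearest boundary edge runs (4.00, 10.50)→(3.26, 13.25); distance from the point to it = 0.39 mm. The point is inside the cross-section, 0.39 mm from the nearest boundary — within the 1.2 mm shell band (3 × 0.4).

shell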